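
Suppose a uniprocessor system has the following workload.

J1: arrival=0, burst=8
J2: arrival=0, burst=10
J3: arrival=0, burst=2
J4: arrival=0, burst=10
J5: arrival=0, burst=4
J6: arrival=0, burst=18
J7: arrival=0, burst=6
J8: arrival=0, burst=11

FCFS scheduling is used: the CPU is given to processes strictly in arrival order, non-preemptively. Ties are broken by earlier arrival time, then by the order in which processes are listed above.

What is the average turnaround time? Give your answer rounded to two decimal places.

36.13

Schedule: | J1 0-8 | J2 8-18 | J3 18-20 | J4 20-30 | J5 30-34 | J6 34-52 | J7 52-58 | J8 58-69 |
Completion: J1=8  J2=18  J3=20  J4=30  J5=34  J6=52  J7=58  J8=69
Turnaround times: J1=8, J2=18, J3=20, J4=30, J5=34, J6=52, J7=58, J8=69
Average turnaround = (8+18+20+30+34+52+58+69) / 8 = 289/8 = 36.13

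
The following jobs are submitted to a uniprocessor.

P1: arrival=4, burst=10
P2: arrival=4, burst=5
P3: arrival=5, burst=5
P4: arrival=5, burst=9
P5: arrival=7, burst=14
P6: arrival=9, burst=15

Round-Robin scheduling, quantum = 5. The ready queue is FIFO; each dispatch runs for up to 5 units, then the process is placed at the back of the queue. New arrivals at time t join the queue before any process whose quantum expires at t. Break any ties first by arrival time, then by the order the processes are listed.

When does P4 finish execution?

43

Schedule: | idle 0-4 | P1 4-9 | P2 9-14 | P3 14-19 | P4 19-24 | P5 24-29 | P6 29-34 | P1 34-39 | P4 39-43 | P5 43-48 | P6 48-53 | P5 53-57 | P6 57-62 |
Completion: P1=39  P2=14  P3=19  P4=43  P5=57  P6=62
Turnaround (C−A): P1=35  P2=10  P3=14  P4=38  P5=50  P6=53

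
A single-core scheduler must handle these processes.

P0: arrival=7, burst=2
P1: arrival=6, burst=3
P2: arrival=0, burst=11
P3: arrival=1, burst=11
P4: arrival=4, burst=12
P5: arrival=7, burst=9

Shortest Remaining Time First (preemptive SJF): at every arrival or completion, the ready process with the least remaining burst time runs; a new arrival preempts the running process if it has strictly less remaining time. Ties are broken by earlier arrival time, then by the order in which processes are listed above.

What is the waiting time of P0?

Schedule: | P2 0-6 | P1 6-9 | P0 9-11 | P2 11-16 | P5 16-25 | P3 25-36 | P4 36-48 |
Completion: P0=11  P1=9  P2=16  P3=36  P4=48  P5=25
Waiting(P0) = turnaround − burst = 4 − 2 = 2

2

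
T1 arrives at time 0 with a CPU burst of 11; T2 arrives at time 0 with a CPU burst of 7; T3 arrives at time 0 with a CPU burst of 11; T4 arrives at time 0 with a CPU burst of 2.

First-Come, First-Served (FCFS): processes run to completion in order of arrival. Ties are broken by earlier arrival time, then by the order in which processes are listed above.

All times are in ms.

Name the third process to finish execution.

Schedule: | T1 0-11 | T2 11-18 | T3 18-29 | T4 29-31 |
Completion: T1=11  T2=18  T3=29  T4=31
Turnaround (C−A): T1=11  T2=18  T3=29  T4=31
Finish order: T1 → T2 → T3 → T4

T3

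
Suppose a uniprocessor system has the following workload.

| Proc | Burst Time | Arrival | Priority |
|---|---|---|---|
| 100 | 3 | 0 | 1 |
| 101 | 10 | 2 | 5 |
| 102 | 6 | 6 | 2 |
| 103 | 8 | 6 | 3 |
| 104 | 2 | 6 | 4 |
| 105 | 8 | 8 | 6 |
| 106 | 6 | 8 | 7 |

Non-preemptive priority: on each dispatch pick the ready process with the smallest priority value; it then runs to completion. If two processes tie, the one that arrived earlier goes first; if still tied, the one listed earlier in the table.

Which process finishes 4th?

103

Schedule: | 100 0-3 | 101 3-13 | 102 13-19 | 103 19-27 | 104 27-29 | 105 29-37 | 106 37-43 |
Completion: 100=3  101=13  102=19  103=27  104=29  105=37  106=43
Finish order: 100 → 101 → 102 → 103 → 104 → 105 → 106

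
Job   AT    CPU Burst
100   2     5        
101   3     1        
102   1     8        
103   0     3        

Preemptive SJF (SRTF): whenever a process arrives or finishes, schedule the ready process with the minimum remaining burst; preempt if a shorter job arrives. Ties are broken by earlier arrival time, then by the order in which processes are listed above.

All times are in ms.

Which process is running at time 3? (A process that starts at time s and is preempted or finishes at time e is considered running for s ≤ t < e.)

101

Gantt: | 103 0-3 | 101 3-4 | 100 4-9 | 102 9-17 |
Completion: 100=9  101=4  102=17  103=3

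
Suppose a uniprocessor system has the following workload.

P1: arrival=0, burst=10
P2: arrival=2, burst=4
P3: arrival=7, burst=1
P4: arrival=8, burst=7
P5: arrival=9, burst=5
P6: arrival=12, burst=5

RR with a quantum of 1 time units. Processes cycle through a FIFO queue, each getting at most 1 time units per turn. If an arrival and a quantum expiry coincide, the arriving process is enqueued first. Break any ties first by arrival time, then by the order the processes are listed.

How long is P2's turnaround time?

Gantt: | P1 0-2 | P2 2-3 | P1 3-4 | P2 4-5 | P1 5-6 | P2 6-7 | P1 7-8 | P3 8-9 | P2 9-10 | P4 10-11 | P1 11-12 | P5 12-13 | P4 13-14 | P6 14-15 | P1 15-16 | P5 16-17 | P4 17-18 | P6 18-19 | P1 19-20 | P5 20-21 | P4 21-22 | P6 22-23 | P1 23-24 | P5 24-25 | P4 25-26 | P6 26-27 | P1 27-28 | P5 28-29 | P4 29-30 | P6 30-31 | P4 31-32 |
Completion: P1=28  P2=10  P3=9  P4=32  P5=29  P6=31
Turnaround (C−A): P1=28  P2=8  P3=2  P4=24  P5=20  P6=19
Turnaround(P2) = completion − arrival = 10 − 2 = 8

8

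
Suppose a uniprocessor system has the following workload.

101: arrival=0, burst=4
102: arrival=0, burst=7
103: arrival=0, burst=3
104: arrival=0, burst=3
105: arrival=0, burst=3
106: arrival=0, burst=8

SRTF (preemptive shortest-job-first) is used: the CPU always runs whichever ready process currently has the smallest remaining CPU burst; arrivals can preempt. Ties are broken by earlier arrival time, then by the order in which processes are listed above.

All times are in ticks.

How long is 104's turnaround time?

Gantt: | 103 0-3 | 104 3-6 | 105 6-9 | 101 9-13 | 102 13-20 | 106 20-28 |
Completion: 101=13  102=20  103=3  104=6  105=9  106=28
Turnaround (C−A): 101=13  102=20  103=3  104=6  105=9  106=28
Turnaround(104) = completion − arrival = 6 − 0 = 6

6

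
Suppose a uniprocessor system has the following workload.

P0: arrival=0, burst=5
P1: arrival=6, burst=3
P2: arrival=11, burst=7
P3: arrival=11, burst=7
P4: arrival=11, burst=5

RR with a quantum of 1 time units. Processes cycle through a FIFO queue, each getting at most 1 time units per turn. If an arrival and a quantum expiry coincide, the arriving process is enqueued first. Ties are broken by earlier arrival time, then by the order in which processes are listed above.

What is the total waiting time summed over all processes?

Timeline: | P0 0-5 | idle 5-6 | P1 6-9 | idle 9-11 | P2 11-12 | P3 12-13 | P4 13-14 | P2 14-15 | P3 15-16 | P4 16-17 | P2 17-18 | P3 18-19 | P4 19-20 | P2 20-21 | P3 21-22 | P4 22-23 | P2 23-24 | P3 24-25 | P4 25-26 | P2 26-27 | P3 27-28 | P2 28-29 | P3 29-30 |
Completion: P0=5  P1=9  P2=29  P3=30  P4=26
Waiting = turnaround − burst: P0=0, P1=0, P2=11, P3=12, P4=10
Total waiting = 0 + 0 + 11 + 12 + 10 = 33

33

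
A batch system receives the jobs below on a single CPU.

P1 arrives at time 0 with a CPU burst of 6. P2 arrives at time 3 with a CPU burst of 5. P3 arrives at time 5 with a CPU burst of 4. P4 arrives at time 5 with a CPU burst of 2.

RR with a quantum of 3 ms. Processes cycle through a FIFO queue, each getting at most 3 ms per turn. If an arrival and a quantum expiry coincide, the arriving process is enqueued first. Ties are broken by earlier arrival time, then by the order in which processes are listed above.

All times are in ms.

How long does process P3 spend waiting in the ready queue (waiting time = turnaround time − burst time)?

8

Schedule: | P1 0-3 | P2 3-6 | P1 6-9 | P3 9-12 | P4 12-14 | P2 14-16 | P3 16-17 |
Completion: P1=9  P2=16  P3=17  P4=14
Waiting(P3) = turnaround − burst = 12 − 4 = 8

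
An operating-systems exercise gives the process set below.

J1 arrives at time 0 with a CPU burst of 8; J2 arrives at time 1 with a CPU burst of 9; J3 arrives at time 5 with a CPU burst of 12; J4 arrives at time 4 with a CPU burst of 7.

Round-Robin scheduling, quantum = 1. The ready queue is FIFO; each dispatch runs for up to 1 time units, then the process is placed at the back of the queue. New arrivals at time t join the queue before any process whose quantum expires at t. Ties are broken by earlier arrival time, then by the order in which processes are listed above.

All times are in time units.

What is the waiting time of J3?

19

Schedule: | J1 0-1 | J2 1-2 | J1 2-3 | J2 3-4 | J1 4-5 | J4 5-6 | J2 6-7 | J3 7-8 | J1 8-9 | J4 9-10 | J2 10-11 | J3 11-12 | J1 12-13 | J4 13-14 | J2 14-15 | J3 15-16 | J1 16-17 | J4 17-18 | J2 18-19 | J3 19-20 | J1 20-21 | J4 21-22 | J2 22-23 | J3 23-24 | J1 24-25 | J4 25-26 | J2 26-27 | J3 27-28 | J4 28-29 | J2 29-30 | J3 30-36 |
Completion: J1=25  J2=30  J3=36  J4=29
Turnaround (C−A): J1=25  J2=29  J3=31  J4=25
Waiting(J3) = turnaround − burst = 31 − 12 = 19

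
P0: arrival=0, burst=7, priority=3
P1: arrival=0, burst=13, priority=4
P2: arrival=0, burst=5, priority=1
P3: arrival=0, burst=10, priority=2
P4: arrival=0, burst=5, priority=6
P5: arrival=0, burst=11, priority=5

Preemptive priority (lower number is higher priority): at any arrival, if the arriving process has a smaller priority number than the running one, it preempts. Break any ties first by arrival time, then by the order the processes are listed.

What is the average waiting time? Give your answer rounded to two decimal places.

20.50

Gantt: | P2 0-5 | P3 5-15 | P0 15-22 | P1 22-35 | P5 35-46 | P4 46-51 |
Completion: P0=22  P1=35  P2=5  P3=15  P4=51  P5=46
Turnaround (C−A): P0=22  P1=35  P2=5  P3=15  P4=51  P5=46
Waiting times: P0=15, P1=22, P2=0, P3=5, P4=46, P5=35
Average waiting = (15+22+0+5+46+35) / 6 = 123/6 = 20.50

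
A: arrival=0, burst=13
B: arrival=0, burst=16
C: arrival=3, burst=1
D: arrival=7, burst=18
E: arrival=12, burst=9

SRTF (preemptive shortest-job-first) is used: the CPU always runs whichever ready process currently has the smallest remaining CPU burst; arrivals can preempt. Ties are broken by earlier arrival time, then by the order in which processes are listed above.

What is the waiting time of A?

Schedule: | A 0-3 | C 3-4 | A 4-14 | E 14-23 | B 23-39 | D 39-57 |
Completion: A=14  B=39  C=4  D=57  E=23
Turnaround (C−A): A=14  B=39  C=1  D=50  E=11
Waiting(A) = turnaround − burst = 14 − 13 = 1

1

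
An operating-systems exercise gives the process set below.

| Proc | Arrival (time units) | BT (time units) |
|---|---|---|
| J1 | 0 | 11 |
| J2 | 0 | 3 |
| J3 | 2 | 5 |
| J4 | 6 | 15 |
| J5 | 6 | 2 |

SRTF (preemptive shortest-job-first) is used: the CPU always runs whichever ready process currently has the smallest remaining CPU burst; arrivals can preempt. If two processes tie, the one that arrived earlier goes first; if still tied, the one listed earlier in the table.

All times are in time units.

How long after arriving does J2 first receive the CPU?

Schedule: | J2 0-3 | J3 3-8 | J5 8-10 | J1 10-21 | J4 21-36 |
Completion: J1=21  J2=3  J3=8  J4=36  J5=10
Response(J2) = first start − arrival = 0 − 0 = 0

0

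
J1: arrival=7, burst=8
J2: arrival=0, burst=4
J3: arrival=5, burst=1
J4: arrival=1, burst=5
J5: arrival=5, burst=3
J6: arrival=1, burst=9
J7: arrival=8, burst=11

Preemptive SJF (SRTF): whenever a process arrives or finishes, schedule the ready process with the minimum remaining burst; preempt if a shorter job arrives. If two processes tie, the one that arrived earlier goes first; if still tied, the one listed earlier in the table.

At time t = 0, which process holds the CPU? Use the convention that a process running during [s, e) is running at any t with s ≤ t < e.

Timeline: | J2 0-4 | J4 4-5 | J3 5-6 | J5 6-9 | J4 9-13 | J1 13-21 | J6 21-30 | J7 30-41 |
Completion: J1=21  J2=4  J3=6  J4=13  J5=9  J6=30  J7=41

J2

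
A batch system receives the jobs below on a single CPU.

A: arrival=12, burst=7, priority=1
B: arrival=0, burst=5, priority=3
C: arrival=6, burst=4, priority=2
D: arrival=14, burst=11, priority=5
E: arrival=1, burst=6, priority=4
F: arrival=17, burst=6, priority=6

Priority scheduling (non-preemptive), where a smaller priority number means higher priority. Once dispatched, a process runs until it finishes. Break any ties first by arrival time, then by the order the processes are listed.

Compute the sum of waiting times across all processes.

Gantt: | B 0-5 | E 5-11 | C 11-15 | A 15-22 | D 22-33 | F 33-39 |
Completion: A=22  B=5  C=15  D=33  E=11  F=39
Waiting = turnaround − burst: A=3, B=0, C=5, D=8, E=4, F=16
Total waiting = 3 + 0 + 5 + 8 + 4 + 16 = 36

36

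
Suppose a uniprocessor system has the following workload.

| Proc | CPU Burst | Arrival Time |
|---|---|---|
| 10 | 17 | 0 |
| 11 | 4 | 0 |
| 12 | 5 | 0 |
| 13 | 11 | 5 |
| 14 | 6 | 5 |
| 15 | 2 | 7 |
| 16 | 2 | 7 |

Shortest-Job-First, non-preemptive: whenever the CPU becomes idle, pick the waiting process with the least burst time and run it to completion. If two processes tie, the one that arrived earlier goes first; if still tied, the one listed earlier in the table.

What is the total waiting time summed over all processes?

Schedule: | 11 0-4 | 12 4-9 | 15 9-11 | 16 11-13 | 14 13-19 | 13 19-30 | 10 30-47 |
Completion: 10=47  11=4  12=9  13=30  14=19  15=11  16=13
Turnaround (C−A): 10=47  11=4  12=9  13=25  14=14  15=4  16=6
Waiting = turnaround − burst: 10=30, 11=0, 12=4, 13=14, 14=8, 15=2, 16=4
Total waiting = 30 + 0 + 4 + 14 + 8 + 2 + 4 = 62

62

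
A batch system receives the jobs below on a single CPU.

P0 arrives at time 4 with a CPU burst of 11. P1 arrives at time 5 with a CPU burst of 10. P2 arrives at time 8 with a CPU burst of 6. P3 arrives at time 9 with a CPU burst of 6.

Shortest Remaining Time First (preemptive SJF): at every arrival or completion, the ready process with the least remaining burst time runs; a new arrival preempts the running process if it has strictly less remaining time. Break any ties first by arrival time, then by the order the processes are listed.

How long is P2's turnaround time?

Timeline: | idle 0-4 | P0 4-8 | P2 8-14 | P3 14-20 | P0 20-27 | P1 27-37 |
Completion: P0=27  P1=37  P2=14  P3=20
Turnaround (C−A): P0=23  P1=32  P2=6  P3=11
Turnaround(P2) = completion − arrival = 14 − 8 = 6

6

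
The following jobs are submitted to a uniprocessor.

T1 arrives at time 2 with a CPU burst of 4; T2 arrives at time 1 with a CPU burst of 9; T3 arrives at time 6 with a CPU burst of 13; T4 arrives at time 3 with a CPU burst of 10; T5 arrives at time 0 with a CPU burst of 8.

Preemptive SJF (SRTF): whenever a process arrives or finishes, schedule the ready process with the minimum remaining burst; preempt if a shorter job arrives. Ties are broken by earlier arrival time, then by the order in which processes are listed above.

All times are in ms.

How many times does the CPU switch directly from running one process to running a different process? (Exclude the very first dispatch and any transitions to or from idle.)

5

Timeline: | T5 0-2 | T1 2-6 | T5 6-12 | T2 12-21 | T4 21-31 | T3 31-44 |
Completion: T1=6  T2=21  T3=44  T4=31  T5=12
Turnaround (C−A): T1=4  T2=20  T3=38  T4=28  T5=12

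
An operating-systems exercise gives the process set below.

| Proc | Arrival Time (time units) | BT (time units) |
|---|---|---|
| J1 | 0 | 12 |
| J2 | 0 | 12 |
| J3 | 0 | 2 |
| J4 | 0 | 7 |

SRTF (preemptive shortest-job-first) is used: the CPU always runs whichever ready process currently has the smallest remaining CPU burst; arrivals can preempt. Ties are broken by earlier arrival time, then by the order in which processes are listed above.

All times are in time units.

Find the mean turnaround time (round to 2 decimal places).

Schedule: | J3 0-2 | J4 2-9 | J1 9-21 | J2 21-33 |
Completion: J1=21  J2=33  J3=2  J4=9
Turnaround times: J1=21, J2=33, J3=2, J4=9
Average turnaround = (21+33+2+9) / 4 = 65/4 = 16.25

16.25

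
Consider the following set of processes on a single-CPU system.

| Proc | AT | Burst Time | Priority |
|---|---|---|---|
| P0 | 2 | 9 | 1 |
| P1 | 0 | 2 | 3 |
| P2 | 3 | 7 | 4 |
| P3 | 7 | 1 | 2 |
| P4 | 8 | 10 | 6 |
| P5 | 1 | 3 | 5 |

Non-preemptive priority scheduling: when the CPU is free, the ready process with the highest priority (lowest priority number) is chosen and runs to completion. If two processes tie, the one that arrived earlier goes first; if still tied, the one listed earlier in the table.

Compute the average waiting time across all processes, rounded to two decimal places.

7.50

Timeline: | P1 0-2 | P0 2-11 | P3 11-12 | P2 12-19 | P5 19-22 | P4 22-32 |
Completion: P0=11  P1=2  P2=19  P3=12  P4=32  P5=22
Turnaround (C−A): P0=9  P1=2  P2=16  P3=5  P4=24  P5=21
Waiting times: P0=0, P1=0, P2=9, P3=4, P4=14, P5=18
Average waiting = (0+0+9+4+14+18) / 6 = 45/6 = 7.50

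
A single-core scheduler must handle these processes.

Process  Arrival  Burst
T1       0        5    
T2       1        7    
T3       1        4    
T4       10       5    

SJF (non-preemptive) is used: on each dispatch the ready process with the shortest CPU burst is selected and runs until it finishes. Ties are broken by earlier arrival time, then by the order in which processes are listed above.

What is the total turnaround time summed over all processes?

39

Schedule: | T1 0-5 | T3 5-9 | T2 9-16 | T4 16-21 |
Completion: T1=5  T2=16  T3=9  T4=21
Turnaround (C−A): T1=5  T2=15  T3=8  T4=11
Turnaround = completion − arrival: T1=5, T2=15, T3=8, T4=11
Total turnaround = 5 + 15 + 8 + 11 = 39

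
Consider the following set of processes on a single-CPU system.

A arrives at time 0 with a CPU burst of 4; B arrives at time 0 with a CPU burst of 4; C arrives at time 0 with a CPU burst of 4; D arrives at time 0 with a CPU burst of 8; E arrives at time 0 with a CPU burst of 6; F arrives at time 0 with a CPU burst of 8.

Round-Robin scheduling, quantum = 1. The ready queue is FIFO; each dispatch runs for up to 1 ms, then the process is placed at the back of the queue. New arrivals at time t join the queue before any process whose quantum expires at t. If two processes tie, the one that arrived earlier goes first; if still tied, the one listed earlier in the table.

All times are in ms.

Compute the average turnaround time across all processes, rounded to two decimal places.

26.00

Gantt: | A 0-1 | B 1-2 | C 2-3 | D 3-4 | E 4-5 | F 5-6 | A 6-7 | B 7-8 | C 8-9 | D 9-10 | E 10-11 | F 11-12 | A 12-13 | B 13-14 | C 14-15 | D 15-16 | E 16-17 | F 17-18 | A 18-19 | B 19-20 | C 20-21 | D 21-22 | E 22-23 | F 23-24 | D 24-25 | E 25-26 | F 26-27 | D 27-28 | E 28-29 | F 29-30 | D 30-31 | F 31-32 | D 32-33 | F 33-34 |
Completion: A=19  B=20  C=21  D=33  E=29  F=34
Turnaround (C−A): A=19  B=20  C=21  D=33  E=29  F=34
Turnaround times: A=19, B=20, C=21, D=33, E=29, F=34
Average turnaround = (19+20+21+33+29+34) / 6 = 156/6 = 26.00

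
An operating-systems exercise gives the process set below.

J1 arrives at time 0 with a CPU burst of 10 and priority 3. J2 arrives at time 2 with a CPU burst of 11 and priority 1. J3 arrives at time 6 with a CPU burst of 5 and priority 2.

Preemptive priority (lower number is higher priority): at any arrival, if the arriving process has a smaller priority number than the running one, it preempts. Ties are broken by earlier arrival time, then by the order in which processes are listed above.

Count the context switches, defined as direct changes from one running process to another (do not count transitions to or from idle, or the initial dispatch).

3

Timeline: | J1 0-2 | J2 2-13 | J3 13-18 | J1 18-26 |
Completion: J1=26  J2=13  J3=18
Turnaround (C−A): J1=26  J2=11  J3=12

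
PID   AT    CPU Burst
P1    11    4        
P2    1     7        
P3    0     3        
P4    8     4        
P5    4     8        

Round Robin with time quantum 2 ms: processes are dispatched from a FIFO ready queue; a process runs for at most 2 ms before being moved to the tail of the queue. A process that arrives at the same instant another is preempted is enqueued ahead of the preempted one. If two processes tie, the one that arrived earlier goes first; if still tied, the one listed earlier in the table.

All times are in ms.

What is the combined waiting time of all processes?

48

Timeline: | P3 0-2 | P2 2-4 | P3 4-5 | P5 5-7 | P2 7-9 | P5 9-11 | P4 11-13 | P2 13-15 | P1 15-17 | P5 17-19 | P4 19-21 | P2 21-22 | P1 22-24 | P5 24-26 |
Completion: P1=24  P2=22  P3=5  P4=21  P5=26
Turnaround (C−A): P1=13  P2=21  P3=5  P4=13  P5=22
Waiting = turnaround − burst: P1=9, P2=14, P3=2, P4=9, P5=14
Total waiting = 9 + 14 + 2 + 9 + 14 = 48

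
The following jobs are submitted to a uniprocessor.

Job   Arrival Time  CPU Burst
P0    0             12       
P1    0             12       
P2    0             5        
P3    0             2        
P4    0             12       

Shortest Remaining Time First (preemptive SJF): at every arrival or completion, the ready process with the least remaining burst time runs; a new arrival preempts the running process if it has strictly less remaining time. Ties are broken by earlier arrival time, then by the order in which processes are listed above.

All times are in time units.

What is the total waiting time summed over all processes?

Schedule: | P3 0-2 | P2 2-7 | P0 7-19 | P1 19-31 | P4 31-43 |
Completion: P0=19  P1=31  P2=7  P3=2  P4=43
Turnaround (C−A): P0=19  P1=31  P2=7  P3=2  P4=43
Waiting = turnaround − burst: P0=7, P1=19, P2=2, P3=0, P4=31
Total waiting = 7 + 19 + 2 + 0 + 31 = 59

59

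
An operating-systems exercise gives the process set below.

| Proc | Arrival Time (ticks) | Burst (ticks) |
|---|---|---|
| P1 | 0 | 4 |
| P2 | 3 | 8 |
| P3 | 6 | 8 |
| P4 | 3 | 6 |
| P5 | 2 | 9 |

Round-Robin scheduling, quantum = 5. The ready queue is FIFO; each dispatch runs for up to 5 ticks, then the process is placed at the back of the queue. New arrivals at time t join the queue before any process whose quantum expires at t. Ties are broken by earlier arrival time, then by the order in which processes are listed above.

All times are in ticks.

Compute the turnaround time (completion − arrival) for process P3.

29

Timeline: | P1 0-4 | P5 4-9 | P2 9-14 | P4 14-19 | P3 19-24 | P5 24-28 | P2 28-31 | P4 31-32 | P3 32-35 |
Completion: P1=4  P2=31  P3=35  P4=32  P5=28
Turnaround (C−A): P1=4  P2=28  P3=29  P4=29  P5=26
Turnaround(P3) = completion − arrival = 35 − 6 = 29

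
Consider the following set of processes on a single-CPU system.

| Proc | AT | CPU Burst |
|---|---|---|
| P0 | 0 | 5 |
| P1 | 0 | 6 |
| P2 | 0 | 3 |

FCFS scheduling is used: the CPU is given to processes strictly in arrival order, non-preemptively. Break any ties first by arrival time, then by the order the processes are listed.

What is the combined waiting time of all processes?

Timeline: | P0 0-5 | P1 5-11 | P2 11-14 |
Completion: P0=5  P1=11  P2=14
Turnaround (C−A): P0=5  P1=11  P2=14
Waiting = turnaround − burst: P0=0, P1=5, P2=11
Total waiting = 0 + 5 + 11 = 16

16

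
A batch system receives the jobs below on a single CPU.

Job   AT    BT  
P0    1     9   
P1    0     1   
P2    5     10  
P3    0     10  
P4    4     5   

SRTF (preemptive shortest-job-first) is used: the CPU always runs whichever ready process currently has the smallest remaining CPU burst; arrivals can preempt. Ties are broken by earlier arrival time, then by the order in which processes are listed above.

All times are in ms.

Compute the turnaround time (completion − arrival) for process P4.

5

Gantt: | P1 0-1 | P0 1-4 | P4 4-9 | P0 9-15 | P3 15-25 | P2 25-35 |
Completion: P0=15  P1=1  P2=35  P3=25  P4=9
Turnaround(P4) = completion − arrival = 9 − 4 = 5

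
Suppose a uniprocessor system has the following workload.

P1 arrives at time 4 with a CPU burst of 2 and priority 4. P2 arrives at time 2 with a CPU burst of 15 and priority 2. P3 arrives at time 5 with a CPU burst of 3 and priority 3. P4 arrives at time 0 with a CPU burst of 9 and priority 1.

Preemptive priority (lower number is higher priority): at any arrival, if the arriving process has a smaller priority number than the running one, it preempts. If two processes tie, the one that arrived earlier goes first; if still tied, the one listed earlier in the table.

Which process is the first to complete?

Timeline: | P4 0-9 | P2 9-24 | P3 24-27 | P1 27-29 |
Completion: P1=29  P2=24  P3=27  P4=9
Turnaround (C−A): P1=25  P2=22  P3=22  P4=9
Finish order: P4 → P2 → P3 → P1

P4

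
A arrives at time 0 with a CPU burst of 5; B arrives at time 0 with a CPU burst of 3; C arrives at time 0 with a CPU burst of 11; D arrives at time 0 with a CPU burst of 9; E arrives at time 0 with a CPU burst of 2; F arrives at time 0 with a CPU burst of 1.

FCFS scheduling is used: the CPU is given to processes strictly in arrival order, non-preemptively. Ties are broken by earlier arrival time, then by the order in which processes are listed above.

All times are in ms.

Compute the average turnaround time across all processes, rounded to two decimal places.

20.17

Timeline: | A 0-5 | B 5-8 | C 8-19 | D 19-28 | E 28-30 | F 30-31 |
Completion: A=5  B=8  C=19  D=28  E=30  F=31
Turnaround times: A=5, B=8, C=19, D=28, E=30, F=31
Average turnaround = (5+8+19+28+30+31) / 6 = 121/6 = 20.17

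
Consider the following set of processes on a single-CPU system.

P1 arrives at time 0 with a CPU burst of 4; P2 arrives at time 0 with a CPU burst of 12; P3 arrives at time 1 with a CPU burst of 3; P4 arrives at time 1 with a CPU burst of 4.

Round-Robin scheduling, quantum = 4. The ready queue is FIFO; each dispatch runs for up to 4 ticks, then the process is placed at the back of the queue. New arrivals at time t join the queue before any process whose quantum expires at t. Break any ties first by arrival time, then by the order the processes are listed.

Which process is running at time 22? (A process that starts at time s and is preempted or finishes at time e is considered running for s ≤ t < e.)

Gantt: | P1 0-4 | P2 4-8 | P3 8-11 | P4 11-15 | P2 15-23 |
Completion: P1=4  P2=23  P3=11  P4=15

P2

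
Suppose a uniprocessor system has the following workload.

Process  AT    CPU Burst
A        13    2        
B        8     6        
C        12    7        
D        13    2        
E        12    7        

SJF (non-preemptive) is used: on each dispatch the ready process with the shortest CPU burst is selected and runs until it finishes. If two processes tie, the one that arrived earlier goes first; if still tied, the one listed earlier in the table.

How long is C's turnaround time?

13

Timeline: | idle 0-8 | B 8-14 | A 14-16 | D 16-18 | C 18-25 | E 25-32 |
Completion: A=16  B=14  C=25  D=18  E=32
Turnaround (C−A): A=3  B=6  C=13  D=5  E=20
Turnaround(C) = completion − arrival = 25 − 12 = 13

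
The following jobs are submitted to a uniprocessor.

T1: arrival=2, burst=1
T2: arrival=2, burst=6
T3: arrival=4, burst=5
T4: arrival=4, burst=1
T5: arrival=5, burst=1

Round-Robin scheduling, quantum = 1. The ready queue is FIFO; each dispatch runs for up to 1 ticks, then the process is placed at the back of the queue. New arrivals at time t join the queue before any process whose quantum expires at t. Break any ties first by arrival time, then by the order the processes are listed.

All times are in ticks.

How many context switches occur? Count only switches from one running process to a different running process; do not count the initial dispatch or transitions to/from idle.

13

Timeline: | idle 0-2 | T1 2-3 | T2 3-4 | T3 4-5 | T4 5-6 | T2 6-7 | T5 7-8 | T3 8-9 | T2 9-10 | T3 10-11 | T2 11-12 | T3 12-13 | T2 13-14 | T3 14-15 | T2 15-16 |
Completion: T1=3  T2=16  T3=15  T4=6  T5=8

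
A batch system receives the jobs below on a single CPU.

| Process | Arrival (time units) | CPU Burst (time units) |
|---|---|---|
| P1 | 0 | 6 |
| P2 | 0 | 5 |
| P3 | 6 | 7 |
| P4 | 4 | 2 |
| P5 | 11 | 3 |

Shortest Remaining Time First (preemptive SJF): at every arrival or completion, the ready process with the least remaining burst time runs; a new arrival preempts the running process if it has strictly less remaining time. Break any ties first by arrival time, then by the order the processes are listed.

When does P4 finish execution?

7

Schedule: | P2 0-5 | P4 5-7 | P1 7-13 | P5 13-16 | P3 16-23 |
Completion: P1=13  P2=5  P3=23  P4=7  P5=16
Turnaround (C−A): P1=13  P2=5  P3=17  P4=3  P5=5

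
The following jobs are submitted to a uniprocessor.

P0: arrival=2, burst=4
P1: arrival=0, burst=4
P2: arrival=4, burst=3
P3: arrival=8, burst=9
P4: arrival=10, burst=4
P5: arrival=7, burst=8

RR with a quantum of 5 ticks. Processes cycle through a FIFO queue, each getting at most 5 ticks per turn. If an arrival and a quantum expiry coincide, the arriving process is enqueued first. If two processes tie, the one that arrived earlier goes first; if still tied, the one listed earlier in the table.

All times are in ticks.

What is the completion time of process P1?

Schedule: | P1 0-4 | P0 4-8 | P2 8-11 | P5 11-16 | P3 16-21 | P4 21-25 | P5 25-28 | P3 28-32 |
Completion: P0=8  P1=4  P2=11  P3=32  P4=25  P5=28
Turnaround (C−A): P0=6  P1=4  P2=7  P3=24  P4=15  P5=21

4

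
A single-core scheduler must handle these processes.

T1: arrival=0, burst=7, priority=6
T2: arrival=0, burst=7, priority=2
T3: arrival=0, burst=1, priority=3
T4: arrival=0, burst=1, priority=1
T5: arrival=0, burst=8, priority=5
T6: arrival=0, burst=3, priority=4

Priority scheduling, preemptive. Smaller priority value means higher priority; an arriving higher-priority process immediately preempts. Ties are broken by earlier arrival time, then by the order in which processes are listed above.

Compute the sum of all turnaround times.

Schedule: | T4 0-1 | T2 1-8 | T3 8-9 | T6 9-12 | T5 12-20 | T1 20-27 |
Completion: T1=27  T2=8  T3=9  T4=1  T5=20  T6=12
Turnaround = completion − arrival: T1=27, T2=8, T3=9, T4=1, T5=20, T6=12
Total turnaround = 27 + 8 + 9 + 1 + 20 + 12 = 77

77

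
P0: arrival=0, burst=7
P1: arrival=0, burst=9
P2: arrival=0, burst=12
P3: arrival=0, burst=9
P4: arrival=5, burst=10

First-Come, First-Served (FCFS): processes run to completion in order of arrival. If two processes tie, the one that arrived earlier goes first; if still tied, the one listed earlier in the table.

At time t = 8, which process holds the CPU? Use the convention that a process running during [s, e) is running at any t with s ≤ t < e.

Timeline: | P0 0-7 | P1 7-16 | P2 16-28 | P3 28-37 | P4 37-47 |
Completion: P0=7  P1=16  P2=28  P3=37  P4=47

P1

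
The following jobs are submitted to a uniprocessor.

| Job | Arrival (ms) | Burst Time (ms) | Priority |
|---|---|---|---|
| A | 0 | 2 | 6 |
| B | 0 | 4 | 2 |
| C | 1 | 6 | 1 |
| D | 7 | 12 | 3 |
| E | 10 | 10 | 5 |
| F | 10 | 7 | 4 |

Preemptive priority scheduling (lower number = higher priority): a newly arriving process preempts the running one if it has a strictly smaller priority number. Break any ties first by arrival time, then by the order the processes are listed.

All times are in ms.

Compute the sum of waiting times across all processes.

79

Gantt: | B 0-1 | C 1-7 | B 7-10 | D 10-22 | F 22-29 | E 29-39 | A 39-41 |
Completion: A=41  B=10  C=7  D=22  E=39  F=29
Turnaround (C−A): A=41  B=10  C=6  D=15  E=29  F=19
Waiting = turnaround − burst: A=39, B=6, C=0, D=3, E=19, F=12
Total waiting = 39 + 6 + 0 + 3 + 19 + 12 = 79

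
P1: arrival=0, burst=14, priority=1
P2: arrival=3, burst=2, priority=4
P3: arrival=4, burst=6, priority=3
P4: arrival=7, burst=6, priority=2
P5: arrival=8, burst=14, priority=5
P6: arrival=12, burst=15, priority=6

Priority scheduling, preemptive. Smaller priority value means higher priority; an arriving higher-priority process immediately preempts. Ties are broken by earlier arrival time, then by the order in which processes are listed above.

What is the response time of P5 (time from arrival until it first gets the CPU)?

Schedule: | P1 0-14 | P4 14-20 | P3 20-26 | P2 26-28 | P5 28-42 | P6 42-57 |
Completion: P1=14  P2=28  P3=26  P4=20  P5=42  P6=57
Turnaround (C−A): P1=14  P2=25  P3=22  P4=13  P5=34  P6=45
Response(P5) = first start − arrival = 28 − 8 = 20

20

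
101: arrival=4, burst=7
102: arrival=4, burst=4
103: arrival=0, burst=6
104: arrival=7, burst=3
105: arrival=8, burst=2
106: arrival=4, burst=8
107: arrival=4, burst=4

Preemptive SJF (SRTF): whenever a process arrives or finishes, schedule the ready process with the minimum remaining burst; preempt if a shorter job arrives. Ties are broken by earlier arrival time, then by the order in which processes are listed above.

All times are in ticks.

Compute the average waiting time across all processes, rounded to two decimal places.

8.14

Gantt: | 103 0-6 | 102 6-10 | 105 10-12 | 104 12-15 | 107 15-19 | 101 19-26 | 106 26-34 |
Completion: 101=26  102=10  103=6  104=15  105=12  106=34  107=19
Waiting times: 101=15, 102=2, 103=0, 104=5, 105=2, 106=22, 107=11
Average waiting = (15+2+0+5+2+22+11) / 7 = 57/7 = 8.14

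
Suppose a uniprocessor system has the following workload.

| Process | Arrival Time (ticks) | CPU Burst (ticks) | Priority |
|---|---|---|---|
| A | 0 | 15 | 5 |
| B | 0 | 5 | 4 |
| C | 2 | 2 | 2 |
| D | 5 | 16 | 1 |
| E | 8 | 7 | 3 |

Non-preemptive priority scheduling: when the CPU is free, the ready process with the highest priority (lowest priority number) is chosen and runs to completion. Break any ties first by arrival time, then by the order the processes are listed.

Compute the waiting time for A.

30

Gantt: | B 0-5 | D 5-21 | C 21-23 | E 23-30 | A 30-45 |
Completion: A=45  B=5  C=23  D=21  E=30
Turnaround (C−A): A=45  B=5  C=21  D=16  E=22
Waiting(A) = turnaround − burst = 45 − 15 = 30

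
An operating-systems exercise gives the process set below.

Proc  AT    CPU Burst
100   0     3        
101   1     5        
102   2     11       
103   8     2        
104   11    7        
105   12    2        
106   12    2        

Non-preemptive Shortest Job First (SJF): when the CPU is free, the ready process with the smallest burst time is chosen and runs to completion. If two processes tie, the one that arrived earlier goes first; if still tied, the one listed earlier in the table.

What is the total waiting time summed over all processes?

44

Schedule: | 100 0-3 | 101 3-8 | 103 8-10 | 102 10-21 | 105 21-23 | 106 23-25 | 104 25-32 |
Completion: 100=3  101=8  102=21  103=10  104=32  105=23  106=25
Waiting = turnaround − burst: 100=0, 101=2, 102=8, 103=0, 104=14, 105=9, 106=11
Total waiting = 0 + 2 + 8 + 0 + 14 + 9 + 11 = 44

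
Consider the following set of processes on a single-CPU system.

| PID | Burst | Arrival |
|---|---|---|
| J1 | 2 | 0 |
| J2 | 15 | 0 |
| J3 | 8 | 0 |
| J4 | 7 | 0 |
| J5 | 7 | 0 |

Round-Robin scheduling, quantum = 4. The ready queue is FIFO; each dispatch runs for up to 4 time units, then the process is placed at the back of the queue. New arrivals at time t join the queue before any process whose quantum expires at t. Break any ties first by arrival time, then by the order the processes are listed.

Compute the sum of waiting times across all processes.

89

Gantt: | J1 0-2 | J2 2-6 | J3 6-10 | J4 10-14 | J5 14-18 | J2 18-22 | J3 22-26 | J4 26-29 | J5 29-32 | J2 32-39 |
Completion: J1=2  J2=39  J3=26  J4=29  J5=32
Turnaround (C−A): J1=2  J2=39  J3=26  J4=29  J5=32
Waiting = turnaround − burst: J1=0, J2=24, J3=18, J4=22, J5=25
Total waiting = 0 + 24 + 18 + 22 + 25 = 89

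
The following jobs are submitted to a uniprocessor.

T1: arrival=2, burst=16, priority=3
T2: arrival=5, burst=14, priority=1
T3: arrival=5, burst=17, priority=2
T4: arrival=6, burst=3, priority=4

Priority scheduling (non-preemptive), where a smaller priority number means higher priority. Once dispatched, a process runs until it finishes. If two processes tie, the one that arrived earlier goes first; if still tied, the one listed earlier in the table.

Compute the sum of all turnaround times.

133

Timeline: | idle 0-2 | T1 2-18 | T2 18-32 | T3 32-49 | T4 49-52 |
Completion: T1=18  T2=32  T3=49  T4=52
Turnaround (C−A): T1=16  T2=27  T3=44  T4=46
Turnaround = completion − arrival: T1=16, T2=27, T3=44, T4=46
Total turnaround = 16 + 27 + 44 + 46 = 133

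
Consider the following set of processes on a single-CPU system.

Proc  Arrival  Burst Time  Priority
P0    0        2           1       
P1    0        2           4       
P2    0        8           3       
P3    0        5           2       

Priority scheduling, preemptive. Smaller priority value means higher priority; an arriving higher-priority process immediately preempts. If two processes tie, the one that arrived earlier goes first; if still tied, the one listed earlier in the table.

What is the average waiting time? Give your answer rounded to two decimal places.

Timeline: | P0 0-2 | P3 2-7 | P2 7-15 | P1 15-17 |
Completion: P0=2  P1=17  P2=15  P3=7
Turnaround (C−A): P0=2  P1=17  P2=15  P3=7
Waiting times: P0=0, P1=15, P2=7, P3=2
Average waiting = (0+15+7+2) / 4 = 24/4 = 6.00

6.00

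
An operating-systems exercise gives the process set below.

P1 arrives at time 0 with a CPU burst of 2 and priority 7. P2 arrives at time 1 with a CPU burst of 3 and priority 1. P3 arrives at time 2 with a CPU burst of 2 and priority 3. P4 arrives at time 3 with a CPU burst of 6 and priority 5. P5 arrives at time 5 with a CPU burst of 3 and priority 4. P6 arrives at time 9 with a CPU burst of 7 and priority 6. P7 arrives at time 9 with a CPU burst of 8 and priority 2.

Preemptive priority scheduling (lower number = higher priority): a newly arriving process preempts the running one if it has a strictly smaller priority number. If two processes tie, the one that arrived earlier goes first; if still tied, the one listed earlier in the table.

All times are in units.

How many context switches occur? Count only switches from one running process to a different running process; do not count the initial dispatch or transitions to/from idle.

Timeline: | P1 0-1 | P2 1-4 | P3 4-6 | P5 6-9 | P7 9-17 | P4 17-23 | P6 23-30 | P1 30-31 |
Completion: P1=31  P2=4  P3=6  P4=23  P5=9  P6=30  P7=17

7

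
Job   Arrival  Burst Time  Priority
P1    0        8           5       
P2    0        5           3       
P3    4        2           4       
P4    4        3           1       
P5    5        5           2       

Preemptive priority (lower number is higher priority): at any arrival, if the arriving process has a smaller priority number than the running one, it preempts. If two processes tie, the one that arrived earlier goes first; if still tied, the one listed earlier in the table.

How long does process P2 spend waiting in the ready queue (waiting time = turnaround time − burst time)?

8

Timeline: | P2 0-4 | P4 4-7 | P5 7-12 | P2 12-13 | P3 13-15 | P1 15-23 |
Completion: P1=23  P2=13  P3=15  P4=7  P5=12
Turnaround (C−A): P1=23  P2=13  P3=11  P4=3  P5=7
Waiting(P2) = turnaround − burst = 13 − 5 = 8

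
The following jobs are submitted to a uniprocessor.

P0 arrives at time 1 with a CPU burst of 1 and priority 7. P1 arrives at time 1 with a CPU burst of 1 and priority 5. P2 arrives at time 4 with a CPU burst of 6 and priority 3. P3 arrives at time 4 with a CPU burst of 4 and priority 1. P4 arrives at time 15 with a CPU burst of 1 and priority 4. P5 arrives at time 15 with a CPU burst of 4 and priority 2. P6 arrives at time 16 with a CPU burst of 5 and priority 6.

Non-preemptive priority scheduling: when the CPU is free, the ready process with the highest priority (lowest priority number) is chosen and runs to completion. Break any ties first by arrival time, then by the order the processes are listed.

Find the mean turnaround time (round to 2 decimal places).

5.00

Schedule: | idle 0-1 | P1 1-2 | P0 2-3 | idle 3-4 | P3 4-8 | P2 8-14 | idle 14-15 | P5 15-19 | P4 19-20 | P6 20-25 |
Completion: P0=3  P1=2  P2=14  P3=8  P4=20  P5=19  P6=25
Turnaround (C−A): P0=2  P1=1  P2=10  P3=4  P4=5  P5=4  P6=9
Turnaround times: P0=2, P1=1, P2=10, P3=4, P4=5, P5=4, P6=9
Average turnaround = (2+1+10+4+5+4+9) / 7 = 35/7 = 5.00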